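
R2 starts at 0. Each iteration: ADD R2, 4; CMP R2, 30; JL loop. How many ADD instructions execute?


Loop trace (R2 starts at 0, target 30, step 4):
  ADD #1: R2 = 0 + 4 = 4  → 4 < 30, loop
  ADD #2: R2 = 4 + 4 = 8  → 8 < 30, loop
  ADD #3: R2 = 8 + 4 = 12  → 12 < 30, loop
  ADD #4: R2 = 12 + 4 = 16  → 16 < 30, loop
  ADD #5: R2 = 16 + 4 = 20  → 20 < 30, loop
  ADD #6: R2 = 20 + 4 = 24  → 24 < 30, loop
  ADD #7: R2 = 24 + 4 = 28  → 28 < 30, loop
  ADD #8: R2 = 28 + 4 = 32  → 32 >= 30, exit
Total ADD instructions: 8

8


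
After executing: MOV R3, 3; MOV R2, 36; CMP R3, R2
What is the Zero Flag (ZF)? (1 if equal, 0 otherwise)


Register state trace:
  MOV R3, 3  → R3 = 3
  MOV R2, 36  → R2 = 36
  CMP R3, R2  → computes 3 - 36 = -33
  Result is nonzero, so values are not equal
ZF = 0

0


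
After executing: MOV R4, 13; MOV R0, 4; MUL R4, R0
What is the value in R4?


Register state trace:
  MOV R4, 13  → R4 = 13
  MOV R0, 4  → R0 = 4
  MUL R4, R0  → R4 = 13 * 4 = 52
Final: R4 = 52

52


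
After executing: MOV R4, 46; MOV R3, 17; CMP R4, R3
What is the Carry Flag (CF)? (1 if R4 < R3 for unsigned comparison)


Register state trace:
  MOV R4, 46  → R4 = 46
  MOV R3, 17  → R3 = 17
  CMP R4, R3  → unsigned 46 - 17: no borrow
  46 >= 17, so CF = 0
CF = 0

0


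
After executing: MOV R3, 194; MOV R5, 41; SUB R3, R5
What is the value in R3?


Register state trace:
  MOV R3, 194  → R3 = 194
  MOV R5, 41  → R5 = 41
  SUB R3, R5  → R3 = 194 - 41 = 153
Final: R3 = 153

153


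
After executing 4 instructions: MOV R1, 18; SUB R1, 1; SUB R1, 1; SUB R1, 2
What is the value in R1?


Register state trace:
  MOV R1, 18  → R1 = 18
  SUB R1, 1  → R1 = 18 - 1 = 17
  SUB R1, 1  → R1 = 17 - 1 = 16
  SUB R1, 2  → R1 = 16 - 2 = 14
Final: R1 = 14

14


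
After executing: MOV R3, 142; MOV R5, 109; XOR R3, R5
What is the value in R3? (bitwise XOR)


Register state trace:
  MOV R3, 142  → R3 = 142 (0b10001110)
  MOV R5, 109  → R5 = 109 (0b01101101)
  XOR R3, R5  → R3 = 142 XOR 109 = 227 (0b11100011)
Final: R3 = 227

227


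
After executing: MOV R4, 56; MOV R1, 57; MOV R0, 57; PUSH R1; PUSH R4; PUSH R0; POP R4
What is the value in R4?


Stack trace (top is rightmost):
  MOV R4, 56  → R4 = 56
  MOV R1, 57  → R1 = 57
  MOV R0, 57  → R0 = 57
  PUSH R1  → stack: [57]
  PUSH R4  → stack: [57, 56]
  PUSH R0  → stack: [57, 56, 57]
  POP R4  → R4 = 57, stack: [57, 56]
Final: R4 = 57

57


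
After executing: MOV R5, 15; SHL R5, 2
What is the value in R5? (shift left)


Register state trace:
  MOV R5, 15  → R5 = 15
  SHL R5, 2  → R5 = 15 << 2 = 15 * 2^2 = 60
Final: R5 = 60

60


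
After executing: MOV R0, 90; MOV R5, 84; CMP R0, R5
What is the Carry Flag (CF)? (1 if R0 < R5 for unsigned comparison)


Register state trace:
  MOV R0, 90  → R0 = 90
  MOV R5, 84  → R5 = 84
  CMP R0, R5  → unsigned 90 - 84: no borrow
  90 >= 84, so CF = 0
CF = 0

0


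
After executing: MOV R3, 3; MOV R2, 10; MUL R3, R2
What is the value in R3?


Register state trace:
  MOV R3, 3  → R3 = 3
  MOV R2, 10  → R2 = 10
  MUL R3, R2  → R3 = 3 * 10 = 30
Final: R3 = 30

30


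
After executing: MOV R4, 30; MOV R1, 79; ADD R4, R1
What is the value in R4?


Register state trace:
  MOV R4, 30  → R4 = 30
  MOV R1, 79  → R1 = 79
  ADD R4, R1  → R4 = 30 + 79 = 109
Final: R4 = 109

109


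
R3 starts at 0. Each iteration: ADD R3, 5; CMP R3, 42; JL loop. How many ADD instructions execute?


Loop trace (R3 starts at 0, target 42, step 5):
  ADD #1: R3 = 0 + 5 = 5  → 5 < 42, loop
  ADD #2: R3 = 5 + 5 = 10  → 10 < 42, loop
  ADD #3: R3 = 10 + 5 = 15  → 15 < 42, loop
  ADD #4: R3 = 15 + 5 = 20  → 20 < 42, loop
  ADD #5: R3 = 20 + 5 = 25  → 25 < 42, loop
  ADD #6: R3 = 25 + 5 = 30  → 30 < 42, loop
  ADD #7: R3 = 30 + 5 = 35  → 35 < 42, loop
  ADD #8: R3 = 35 + 5 = 40  → 40 < 42, loop
  ADD #9: R3 = 40 + 5 = 45  → 45 >= 42, exit
Total ADD instructions: 9

9


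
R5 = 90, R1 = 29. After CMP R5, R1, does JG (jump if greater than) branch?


Trace:
  R5 = 90, R1 = 29
  CMP R5, R1  → compares 90 vs 29
  JG checks: is 90 greater than 29?
  90 > 29, so condition is true
Branch taken: Yes

Yes


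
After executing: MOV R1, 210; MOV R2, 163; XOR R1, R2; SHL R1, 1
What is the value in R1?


Register state trace:
  MOV R1, 210  → R1 = 210 (0b11010010)
  MOV R2, 163  → R2 = 163 (0b10100011)
  XOR R1, R2  → R1 = 210 XOR 163 = 113 (0b01110001)
  SHL R1, 1  → R1 = 113 << 1 = 226
Final: R1 = 226

226


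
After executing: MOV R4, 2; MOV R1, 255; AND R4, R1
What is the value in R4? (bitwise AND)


Register state trace:
  MOV R4, 2  → R4 = 2 (0b00000010)
  MOV R1, 255  → R1 = 255 (0b11111111)
  AND R4, R1  → R4 = 2 AND 255 = 2 (0b00000010)
Final: R4 = 2

2


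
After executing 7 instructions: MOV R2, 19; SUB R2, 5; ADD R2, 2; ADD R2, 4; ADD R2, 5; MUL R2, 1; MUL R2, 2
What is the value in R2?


Register state trace:
  MOV R2, 19  → R2 = 19
  SUB R2, 5  → R2 = 19 - 5 = 14
  ADD R2, 2  → R2 = 14 + 2 = 16
  ADD R2, 4  → R2 = 16 + 4 = 20
  ADD R2, 5  → R2 = 20 + 5 = 25
  MUL R2, 1  → R2 = 25 * 1 = 25
  MUL R2, 2  → R2 = 25 * 2 = 50
Final: R2 = 50

50


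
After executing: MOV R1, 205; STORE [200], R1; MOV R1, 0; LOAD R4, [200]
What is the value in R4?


Register and memory trace:
  MOV R1, 205  → R1 = 205
  STORE [200], R1  → mem[200] = 205
  MOV R1, 0  → R1 = 0
  LOAD R4, [200]  → R4 = mem[200] = 205
Final: R4 = 205

205


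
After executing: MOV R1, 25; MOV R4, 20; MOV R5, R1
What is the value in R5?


Register state trace:
  MOV R1, 25  → R1 = 25
  MOV R4, 20  → R4 = 20
  MOV R5, R1  → R5 = 25
Final: R5 = 25

25


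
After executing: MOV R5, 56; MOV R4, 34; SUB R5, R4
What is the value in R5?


Register state trace:
  MOV R5, 56  → R5 = 56
  MOV R4, 34  → R4 = 34
  SUB R5, R4  → R5 = 56 - 34 = 22
Final: R5 = 22

22


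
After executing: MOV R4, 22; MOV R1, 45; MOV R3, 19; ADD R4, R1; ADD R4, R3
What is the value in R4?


Register state trace:
  MOV R4, 22  → R4 = 22
  MOV R1, 45  → R1 = 45
  MOV R3, 19  → R3 = 19
  ADD R4, R1  → R4 = 22 + 45 = 67
  ADD R4, R3  → R4 = 67 + 19 = 86
Final: R4 = 86

86


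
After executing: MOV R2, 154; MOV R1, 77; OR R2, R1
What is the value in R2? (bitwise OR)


Register state trace:
  MOV R2, 154  → R2 = 154 (0b10011010)
  MOV R1, 77  → R1 = 77 (0b01001101)
  OR R2, R1   → R2 = 154 OR 77 = 223 (0b11011111)
Final: R2 = 223

223


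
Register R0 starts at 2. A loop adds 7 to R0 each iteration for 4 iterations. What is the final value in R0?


Starting value: R0 = 2
  Iter 1: R0 = 2 + 7 = 9
  Iter 2: R0 = 9 + 7 = 16
  Iter 3: R0 = 16 + 7 = 23
  Iter 4: R0 = 23 + 7 = 30
Final: R0 = 30

30


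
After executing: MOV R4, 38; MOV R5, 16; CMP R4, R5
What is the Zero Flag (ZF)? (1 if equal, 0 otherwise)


Register state trace:
  MOV R4, 38  → R4 = 38
  MOV R5, 16  → R5 = 16
  CMP R4, R5  → computes 38 - 16 = 22
  Result is nonzero, so values are not equal
ZF = 0

0


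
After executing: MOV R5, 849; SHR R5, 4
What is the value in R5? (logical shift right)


Register state trace:
  MOV R5, 849  → R5 = 849
  SHR R5, 4  → R5 = 849 >> 4 = 849 // 2^4 = 53
Final: R5 = 53

53


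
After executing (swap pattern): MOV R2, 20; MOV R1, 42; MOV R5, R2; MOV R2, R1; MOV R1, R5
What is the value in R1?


Register state trace (swap pattern):
  MOV R2, 20  → R2 = 20
  MOV R1, 42  → R1 = 42
  MOV R5, R2  → R5 = 20  (save R2)
  MOV R2, R1  → R2 = 42  (R2 gets R1's value)
  MOV R1, R5  → R1 = 20  (R1 gets saved value)
Final: R1 = 20

20


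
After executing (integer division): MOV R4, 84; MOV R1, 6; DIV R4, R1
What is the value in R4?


Register state trace:
  MOV R4, 84  → R4 = 84
  MOV R1, 6  → R1 = 6
  DIV R4, R1  → R4 = 84 // 6 = 14
Final: R4 = 14

14


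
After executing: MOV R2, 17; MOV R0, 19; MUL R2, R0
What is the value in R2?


Register state trace:
  MOV R2, 17  → R2 = 17
  MOV R0, 19  → R0 = 19
  MUL R2, R0  → R2 = 17 * 19 = 323
Final: R2 = 323

323


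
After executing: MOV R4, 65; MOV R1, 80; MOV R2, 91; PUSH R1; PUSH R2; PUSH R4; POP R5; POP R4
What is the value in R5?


Stack trace (top is rightmost):
  MOV R4, 65  → R4 = 65
  MOV R1, 80  → R1 = 80
  MOV R2, 91  → R2 = 91
  PUSH R1  → stack: [80]
  PUSH R2  → stack: [80, 91]
  PUSH R4  → stack: [80, 91, 65]
  POP R5  → R5 = 65, stack: [80, 91]
  POP R4  → R4 = 91, stack: [80]
Final: R5 = 65

65


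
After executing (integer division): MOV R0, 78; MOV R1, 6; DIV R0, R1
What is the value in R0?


Register state trace:
  MOV R0, 78  → R0 = 78
  MOV R1, 6  → R1 = 6
  DIV R0, R1  → R0 = 78 // 6 = 13
Final: R0 = 13

13


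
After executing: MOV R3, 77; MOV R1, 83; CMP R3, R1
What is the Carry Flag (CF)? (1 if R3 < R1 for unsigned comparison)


Register state trace:
  MOV R3, 77  → R3 = 77
  MOV R1, 83  → R1 = 83
  CMP R3, R1  → unsigned 77 - 83: borrow occurs
  77 < 83, so CF = 1
CF = 1

1


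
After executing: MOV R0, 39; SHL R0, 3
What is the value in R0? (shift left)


Register state trace:
  MOV R0, 39  → R0 = 39
  SHL R0, 3  → R0 = 39 << 3 = 39 * 2^3 = 312
Final: R0 = 312

312


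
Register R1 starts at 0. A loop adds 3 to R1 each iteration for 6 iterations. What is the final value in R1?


Starting value: R1 = 0
  Iter 1: R1 = 0 + 3 = 3
  Iter 2: R1 = 3 + 3 = 6
  Iter 3: R1 = 6 + 3 = 9
  Iter 4: R1 = 9 + 3 = 12
  Iter 5: R1 = 12 + 3 = 15
  Iter 6: R1 = 15 + 3 = 18
Final: R1 = 18

18


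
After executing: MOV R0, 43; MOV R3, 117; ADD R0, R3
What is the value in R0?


Register state trace:
  MOV R0, 43  → R0 = 43
  MOV R3, 117  → R3 = 117
  ADD R0, R3  → R0 = 43 + 117 = 160
Final: R0 = 160

160


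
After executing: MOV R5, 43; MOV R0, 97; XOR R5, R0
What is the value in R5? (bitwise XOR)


Register state trace:
  MOV R5, 43  → R5 = 43 (0b00101011)
  MOV R0, 97  → R0 = 97 (0b01100001)
  XOR R5, R0  → R5 = 43 XOR 97 = 74 (0b01001010)
Final: R5 = 74

74


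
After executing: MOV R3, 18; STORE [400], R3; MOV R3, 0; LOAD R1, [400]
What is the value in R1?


Register and memory trace:
  MOV R3, 18  → R3 = 18
  STORE [400], R3  → mem[400] = 18
  MOV R3, 0  → R3 = 0
  LOAD R1, [400]  → R1 = mem[400] = 18
Final: R1 = 18

18


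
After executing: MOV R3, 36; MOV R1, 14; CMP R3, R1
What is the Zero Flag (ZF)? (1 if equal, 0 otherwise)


Register state trace:
  MOV R3, 36  → R3 = 36
  MOV R1, 14  → R1 = 14
  CMP R3, R1  → computes 36 - 14 = 22
  Result is nonzero, so values are not equal
ZF = 0

0


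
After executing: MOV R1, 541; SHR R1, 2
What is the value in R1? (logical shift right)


Register state trace:
  MOV R1, 541  → R1 = 541
  SHR R1, 2  → R1 = 541 >> 2 = 541 // 2^2 = 135
Final: R1 = 135

135


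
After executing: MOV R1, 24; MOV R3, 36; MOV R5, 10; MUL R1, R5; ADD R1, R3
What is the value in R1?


Register state trace:
  MOV R1, 24  → R1 = 24
  MOV R3, 36  → R3 = 36
  MOV R5, 10  → R5 = 10
  MUL R1, R5  → R1 = 24 * 10 = 240
  ADD R1, R3  → R1 = 240 + 36 = 276
Final: R1 = 276

276


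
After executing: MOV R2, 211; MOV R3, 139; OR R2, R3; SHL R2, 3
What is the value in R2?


Register state trace:
  MOV R2, 211  → R2 = 211 (0b11010011)
  MOV R3, 139  → R3 = 139 (0b10001011)
  OR R2, R3  → R2 = 211 OR 139 = 219 (0b11011011)
  SHL R2, 3  → R2 = 219 << 3 = 1752
Final: R2 = 1752

1752


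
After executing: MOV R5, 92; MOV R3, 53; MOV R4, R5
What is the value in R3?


Register state trace:
  MOV R5, 92  → R5 = 92
  MOV R3, 53  → R3 = 53
  MOV R4, R5  → R4 = 92
Final: R3 = 53

53


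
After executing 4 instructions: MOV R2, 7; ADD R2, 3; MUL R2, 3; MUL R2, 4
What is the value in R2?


Register state trace:
  MOV R2, 7  → R2 = 7
  ADD R2, 3  → R2 = 7 + 3 = 10
  MUL R2, 3  → R2 = 10 * 3 = 30
  MUL R2, 4  → R2 = 30 * 4 = 120
Final: R2 = 120

120


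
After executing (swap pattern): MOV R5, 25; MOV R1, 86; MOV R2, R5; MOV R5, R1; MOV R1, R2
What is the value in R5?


Register state trace (swap pattern):
  MOV R5, 25  → R5 = 25
  MOV R1, 86  → R1 = 86
  MOV R2, R5  → R2 = 25  (save R5)
  MOV R5, R1  → R5 = 86  (R5 gets R1's value)
  MOV R1, R2  → R1 = 25  (R1 gets saved value)
Final: R5 = 86

86


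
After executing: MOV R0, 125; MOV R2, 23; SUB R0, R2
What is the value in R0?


Register state trace:
  MOV R0, 125  → R0 = 125
  MOV R2, 23  → R2 = 23
  SUB R0, R2  → R0 = 125 - 23 = 102
Final: R0 = 102

102


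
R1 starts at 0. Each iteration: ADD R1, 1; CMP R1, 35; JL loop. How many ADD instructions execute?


Loop trace (R1 starts at 0, target 35, step 1):
  ADD #1: R1 = 0 + 1 = 1  → 1 < 35, loop
  ADD #2: R1 = 1 + 1 = 2  → 2 < 35, loop
  ADD #3: R1 = 2 + 1 = 3  → 3 < 35, loop
  ADD #4: R1 = 3 + 1 = 4  → 4 < 35, loop
  ADD #5: R1 = 4 + 1 = 5  → 5 < 35, loop
  ADD #6: R1 = 5 + 1 = 6  → 6 < 35, loop
  ADD #7: R1 = 6 + 1 = 7  → 7 < 35, loop
  ADD #8: R1 = 7 + 1 = 8  → 8 < 35, loop
  ADD #9: R1 = 8 + 1 = 9  → 9 < 35, loop
  ADD #10: R1 = 9 + 1 = 10  → 10 < 35, loop
  ADD #11: R1 = 10 + 1 = 11  → 11 < 35, loop
  ADD #12: R1 = 11 + 1 = 12  → 12 < 35, loop
  ADD #13: R1 = 12 + 1 = 13  → 13 < 35, loop
  ADD #14: R1 = 13 + 1 = 14  → 14 < 35, loop
  ADD #15: R1 = 14 + 1 = 15  → 15 < 35, loop
  ADD #16: R1 = 15 + 1 = 16  → 16 < 35, loop
  ADD #17: R1 = 16 + 1 = 17  → 17 < 35, loop
  ADD #18: R1 = 17 + 1 = 18  → 18 < 35, loop
  ADD #19: R1 = 18 + 1 = 19  → 19 < 35, loop
  ADD #20: R1 = 19 + 1 = 20  → 20 < 35, loop
  ADD #21: R1 = 20 + 1 = 21  → 21 < 35, loop
  ADD #22: R1 = 21 + 1 = 22  → 22 < 35, loop
  ADD #23: R1 = 22 + 1 = 23  → 23 < 35, loop
  ADD #24: R1 = 23 + 1 = 24  → 24 < 35, loop
  ADD #25: R1 = 24 + 1 = 25  → 25 < 35, loop
  ADD #26: R1 = 25 + 1 = 26  → 26 < 35, loop
  ADD #27: R1 = 26 + 1 = 27  → 27 < 35, loop
  ADD #28: R1 = 27 + 1 = 28  → 28 < 35, loop
  ADD #29: R1 = 28 + 1 = 29  → 29 < 35, loop
  ADD #30: R1 = 29 + 1 = 30  → 30 < 35, loop
  ADD #31: R1 = 30 + 1 = 31  → 31 < 35, loop
  ADD #32: R1 = 31 + 1 = 32  → 32 < 35, loop
  ADD #33: R1 = 32 + 1 = 33  → 33 < 35, loop
  ADD #34: R1 = 33 + 1 = 34  → 34 < 35, loop
  ADD #35: R1 = 34 + 1 = 35  → 35 >= 35, exit
Total ADD instructions: 35

35


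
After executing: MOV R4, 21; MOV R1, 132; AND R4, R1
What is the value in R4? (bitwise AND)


Register state trace:
  MOV R4, 21  → R4 = 21 (0b00010101)
  MOV R1, 132  → R1 = 132 (0b10000100)
  AND R4, R1  → R4 = 21 AND 132 = 4 (0b00000100)
Final: R4 = 4

4


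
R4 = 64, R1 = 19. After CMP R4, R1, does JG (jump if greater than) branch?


Trace:
  R4 = 64, R1 = 19
  CMP R4, R1  → compares 64 vs 19
  JG checks: is 64 greater than 19?
  64 > 19, so condition is true
Branch taken: Yes

Yes


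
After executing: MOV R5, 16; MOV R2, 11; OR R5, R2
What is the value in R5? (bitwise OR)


Register state trace:
  MOV R5, 16  → R5 = 16 (0b00010000)
  MOV R2, 11  → R2 = 11 (0b00001011)
  OR R5, R2   → R5 = 16 OR 11 = 27 (0b00011011)
Final: R5 = 27

27


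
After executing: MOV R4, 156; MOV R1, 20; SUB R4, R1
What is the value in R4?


Register state trace:
  MOV R4, 156  → R4 = 156
  MOV R1, 20  → R1 = 20
  SUB R4, R1  → R4 = 156 - 20 = 136
Final: R4 = 136

136


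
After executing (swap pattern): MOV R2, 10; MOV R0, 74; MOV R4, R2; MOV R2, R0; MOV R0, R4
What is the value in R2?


Register state trace (swap pattern):
  MOV R2, 10  → R2 = 10
  MOV R0, 74  → R0 = 74
  MOV R4, R2  → R4 = 10  (save R2)
  MOV R2, R0  → R2 = 74  (R2 gets R0's value)
  MOV R0, R4  → R0 = 10  (R0 gets saved value)
Final: R2 = 74

74


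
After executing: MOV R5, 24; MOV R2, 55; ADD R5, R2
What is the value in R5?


Register state trace:
  MOV R5, 24  → R5 = 24
  MOV R2, 55  → R2 = 55
  ADD R5, R2  → R5 = 24 + 55 = 79
Final: R5 = 79

79


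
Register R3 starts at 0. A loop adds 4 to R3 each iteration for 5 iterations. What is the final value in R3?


Starting value: R3 = 0
  Iter 1: R3 = 0 + 4 = 4
  Iter 2: R3 = 4 + 4 = 8
  Iter 3: R3 = 8 + 4 = 12
  Iter 4: R3 = 12 + 4 = 16
  Iter 5: R3 = 16 + 4 = 20
Final: R3 = 20

20


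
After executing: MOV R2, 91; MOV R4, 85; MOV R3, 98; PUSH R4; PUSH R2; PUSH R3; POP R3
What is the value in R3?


Stack trace (top is rightmost):
  MOV R2, 91  → R2 = 91
  MOV R4, 85  → R4 = 85
  MOV R3, 98  → R3 = 98
  PUSH R4  → stack: [85]
  PUSH R2  → stack: [85, 91]
  PUSH R3  → stack: [85, 91, 98]
  POP R3  → R3 = 98, stack: [85, 91]
Final: R3 = 98

98


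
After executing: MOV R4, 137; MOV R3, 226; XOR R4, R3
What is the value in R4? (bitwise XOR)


Register state trace:
  MOV R4, 137  → R4 = 137 (0b10001001)
  MOV R3, 226  → R3 = 226 (0b11100010)
  XOR R4, R3  → R4 = 137 XOR 226 = 107 (0b01101011)
Final: R4 = 107

107


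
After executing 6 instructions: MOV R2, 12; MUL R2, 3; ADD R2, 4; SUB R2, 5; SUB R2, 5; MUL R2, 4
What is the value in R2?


Register state trace:
  MOV R2, 12  → R2 = 12
  MUL R2, 3  → R2 = 12 * 3 = 36
  ADD R2, 4  → R2 = 36 + 4 = 40
  SUB R2, 5  → R2 = 40 - 5 = 35
  SUB R2, 5  → R2 = 35 - 5 = 30
  MUL R2, 4  → R2 = 30 * 4 = 120
Final: R2 = 120

120


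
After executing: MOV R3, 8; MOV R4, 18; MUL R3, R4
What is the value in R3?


Register state trace:
  MOV R3, 8  → R3 = 8
  MOV R4, 18  → R4 = 18
  MUL R3, R4  → R3 = 8 * 18 = 144
Final: R3 = 144

144


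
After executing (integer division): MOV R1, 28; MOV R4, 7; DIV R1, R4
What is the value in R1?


Register state trace:
  MOV R1, 28  → R1 = 28
  MOV R4, 7  → R4 = 7
  DIV R1, R4  → R1 = 28 // 7 = 4
Final: R1 = 4

4


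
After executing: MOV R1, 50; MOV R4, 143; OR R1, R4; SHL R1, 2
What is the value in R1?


Register state trace:
  MOV R1, 50  → R1 = 50 (0b00110010)
  MOV R4, 143  → R4 = 143 (0b10001111)
  OR R1, R4  → R1 = 50 OR 143 = 191 (0b10111111)
  SHL R1, 2  → R1 = 191 << 2 = 764
Final: R1 = 764

764


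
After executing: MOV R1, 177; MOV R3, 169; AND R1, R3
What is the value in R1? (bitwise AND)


Register state trace:
  MOV R1, 177  → R1 = 177 (0b10110001)
  MOV R3, 169  → R3 = 169 (0b10101001)
  AND R1, R3  → R1 = 177 AND 169 = 161 (0b10100001)
Final: R1 = 161

161


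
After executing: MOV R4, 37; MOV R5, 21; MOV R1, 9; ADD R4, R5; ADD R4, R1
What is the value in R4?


Register state trace:
  MOV R4, 37  → R4 = 37
  MOV R5, 21  → R5 = 21
  MOV R1, 9  → R1 = 9
  ADD R4, R5  → R4 = 37 + 21 = 58
  ADD R4, R1  → R4 = 58 + 9 = 67
Final: R4 = 67

67


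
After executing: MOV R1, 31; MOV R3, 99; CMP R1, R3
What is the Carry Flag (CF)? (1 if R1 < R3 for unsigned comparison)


Register state trace:
  MOV R1, 31  → R1 = 31
  MOV R3, 99  → R3 = 99
  CMP R1, R3  → unsigned 31 - 99: borrow occurs
  31 < 99, so CF = 1
CF = 1

1


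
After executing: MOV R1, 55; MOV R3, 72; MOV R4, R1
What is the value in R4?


Register state trace:
  MOV R1, 55  → R1 = 55
  MOV R3, 72  → R3 = 72
  MOV R4, R1  → R4 = 55
Final: R4 = 55

55


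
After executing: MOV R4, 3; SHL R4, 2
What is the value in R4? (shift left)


Register state trace:
  MOV R4, 3  → R4 = 3
  SHL R4, 2  → R4 = 3 << 2 = 3 * 2^2 = 12
Final: R4 = 12

12


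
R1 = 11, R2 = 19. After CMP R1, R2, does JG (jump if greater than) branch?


Trace:
  R1 = 11, R2 = 19
  CMP R1, R2  → compares 11 vs 19
  JG checks: is 11 greater than 19?
  11 < 19, so condition is false
Branch taken: No

No


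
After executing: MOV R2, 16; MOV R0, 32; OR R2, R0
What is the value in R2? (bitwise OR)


Register state trace:
  MOV R2, 16  → R2 = 16 (0b00010000)
  MOV R0, 32  → R0 = 32 (0b00100000)
  OR R2, R0   → R2 = 16 OR 32 = 48 (0b00110000)
Final: R2 = 48

48


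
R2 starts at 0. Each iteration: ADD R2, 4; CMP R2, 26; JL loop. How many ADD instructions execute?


Loop trace (R2 starts at 0, target 26, step 4):
  ADD #1: R2 = 0 + 4 = 4  → 4 < 26, loop
  ADD #2: R2 = 4 + 4 = 8  → 8 < 26, loop
  ADD #3: R2 = 8 + 4 = 12  → 12 < 26, loop
  ADD #4: R2 = 12 + 4 = 16  → 16 < 26, loop
  ADD #5: R2 = 16 + 4 = 20  → 20 < 26, loop
  ADD #6: R2 = 20 + 4 = 24  → 24 < 26, loop
  ADD #7: R2 = 24 + 4 = 28  → 28 >= 26, exit
Total ADD instructions: 7

7


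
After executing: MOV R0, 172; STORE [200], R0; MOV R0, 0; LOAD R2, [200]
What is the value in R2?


Register and memory trace:
  MOV R0, 172  → R0 = 172
  STORE [200], R0  → mem[200] = 172
  MOV R0, 0  → R0 = 0
  LOAD R2, [200]  → R2 = mem[200] = 172
Final: R2 = 172

172


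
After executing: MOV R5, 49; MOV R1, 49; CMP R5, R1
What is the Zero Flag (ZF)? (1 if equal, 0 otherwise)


Register state trace:
  MOV R5, 49  → R5 = 49
  MOV R1, 49  → R1 = 49
  CMP R5, R1  → computes 49 - 49 = 0
  Result is zero, so values are equal
ZF = 1

1


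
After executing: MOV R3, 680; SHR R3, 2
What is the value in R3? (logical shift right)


Register state trace:
  MOV R3, 680  → R3 = 680
  SHR R3, 2  → R3 = 680 >> 2 = 680 // 2^2 = 170
Final: R3 = 170

170


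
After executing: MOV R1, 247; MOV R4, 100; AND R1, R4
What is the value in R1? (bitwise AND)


Register state trace:
  MOV R1, 247  → R1 = 247 (0b11110111)
  MOV R4, 100  → R4 = 100 (0b01100100)
  AND R1, R4  → R1 = 247 AND 100 = 100 (0b01100100)
Final: R1 = 100

100


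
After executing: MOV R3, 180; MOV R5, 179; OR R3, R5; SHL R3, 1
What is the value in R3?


Register state trace:
  MOV R3, 180  → R3 = 180 (0b10110100)
  MOV R5, 179  → R5 = 179 (0b10110011)
  OR R3, R5  → R3 = 180 OR 179 = 183 (0b10110111)
  SHL R3, 1  → R3 = 183 << 1 = 366
Final: R3 = 366

366


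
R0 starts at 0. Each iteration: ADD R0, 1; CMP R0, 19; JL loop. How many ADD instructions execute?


Loop trace (R0 starts at 0, target 19, step 1):
  ADD #1: R0 = 0 + 1 = 1  → 1 < 19, loop
  ADD #2: R0 = 1 + 1 = 2  → 2 < 19, loop
  ADD #3: R0 = 2 + 1 = 3  → 3 < 19, loop
  ADD #4: R0 = 3 + 1 = 4  → 4 < 19, loop
  ADD #5: R0 = 4 + 1 = 5  → 5 < 19, loop
  ADD #6: R0 = 5 + 1 = 6  → 6 < 19, loop
  ADD #7: R0 = 6 + 1 = 7  → 7 < 19, loop
  ADD #8: R0 = 7 + 1 = 8  → 8 < 19, loop
  ADD #9: R0 = 8 + 1 = 9  → 9 < 19, loop
  ADD #10: R0 = 9 + 1 = 10  → 10 < 19, loop
  ADD #11: R0 = 10 + 1 = 11  → 11 < 19, loop
  ADD #12: R0 = 11 + 1 = 12  → 12 < 19, loop
  ADD #13: R0 = 12 + 1 = 13  → 13 < 19, loop
  ADD #14: R0 = 13 + 1 = 14  → 14 < 19, loop
  ADD #15: R0 = 14 + 1 = 15  → 15 < 19, loop
  ADD #16: R0 = 15 + 1 = 16  → 16 < 19, loop
  ADD #17: R0 = 16 + 1 = 17  → 17 < 19, loop
  ADD #18: R0 = 17 + 1 = 18  → 18 < 19, loop
  ADD #19: R0 = 18 + 1 = 19  → 19 >= 19, exit
Total ADD instructions: 19

19


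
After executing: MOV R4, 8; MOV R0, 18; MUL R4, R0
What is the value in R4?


Register state trace:
  MOV R4, 8  → R4 = 8
  MOV R0, 18  → R0 = 18
  MUL R4, R0  → R4 = 8 * 18 = 144
Final: R4 = 144

144


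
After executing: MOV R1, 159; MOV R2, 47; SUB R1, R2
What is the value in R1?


Register state trace:
  MOV R1, 159  → R1 = 159
  MOV R2, 47  → R2 = 47
  SUB R1, R2  → R1 = 159 - 47 = 112
Final: R1 = 112

112


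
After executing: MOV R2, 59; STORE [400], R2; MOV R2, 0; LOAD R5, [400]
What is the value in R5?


Register and memory trace:
  MOV R2, 59  → R2 = 59
  STORE [400], R2  → mem[400] = 59
  MOV R2, 0  → R2 = 0
  LOAD R5, [400]  → R5 = mem[400] = 59
Final: R5 = 59

59


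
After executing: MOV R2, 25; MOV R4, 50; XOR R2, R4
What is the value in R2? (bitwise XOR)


Register state trace:
  MOV R2, 25  → R2 = 25 (0b00011001)
  MOV R4, 50  → R4 = 50 (0b00110010)
  XOR R2, R4  → R2 = 25 XOR 50 = 43 (0b00101011)
Final: R2 = 43

43


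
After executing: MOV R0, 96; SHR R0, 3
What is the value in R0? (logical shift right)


Register state trace:
  MOV R0, 96  → R0 = 96
  SHR R0, 3  → R0 = 96 >> 3 = 96 // 2^3 = 12
Final: R0 = 12

12


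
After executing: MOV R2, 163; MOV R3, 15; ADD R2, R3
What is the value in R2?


Register state trace:
  MOV R2, 163  → R2 = 163
  MOV R3, 15  → R3 = 15
  ADD R2, R3  → R2 = 163 + 15 = 178
Final: R2 = 178

178


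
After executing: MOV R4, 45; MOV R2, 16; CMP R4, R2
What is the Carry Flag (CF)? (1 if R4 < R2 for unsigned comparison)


Register state trace:
  MOV R4, 45  → R4 = 45
  MOV R2, 16  → R2 = 16
  CMP R4, R2  → unsigned 45 - 16: no borrow
  45 >= 16, so CF = 0
CF = 0

0


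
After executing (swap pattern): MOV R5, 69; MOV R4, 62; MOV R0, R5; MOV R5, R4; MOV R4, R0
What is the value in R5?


Register state trace (swap pattern):
  MOV R5, 69  → R5 = 69
  MOV R4, 62  → R4 = 62
  MOV R0, R5  → R0 = 69  (save R5)
  MOV R5, R4  → R5 = 62  (R5 gets R4's value)
  MOV R4, R0  → R4 = 69  (R4 gets saved value)
Final: R5 = 62

62


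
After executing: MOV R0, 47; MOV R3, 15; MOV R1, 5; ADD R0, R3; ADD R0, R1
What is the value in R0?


Register state trace:
  MOV R0, 47  → R0 = 47
  MOV R3, 15  → R3 = 15
  MOV R1, 5  → R1 = 5
  ADD R0, R3  → R0 = 47 + 15 = 62
  ADD R0, R1  → R0 = 62 + 5 = 67
Final: R0 = 67

67


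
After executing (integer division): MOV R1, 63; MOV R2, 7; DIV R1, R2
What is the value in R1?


Register state trace:
  MOV R1, 63  → R1 = 63
  MOV R2, 7  → R2 = 7
  DIV R1, R2  → R1 = 63 // 7 = 9
Final: R1 = 9

9


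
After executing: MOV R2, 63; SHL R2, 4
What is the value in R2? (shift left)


Register state trace:
  MOV R2, 63  → R2 = 63
  SHL R2, 4  → R2 = 63 << 4 = 63 * 2^4 = 1008
Final: R2 = 1008

1008


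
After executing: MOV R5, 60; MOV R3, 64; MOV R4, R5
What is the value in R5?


Register state trace:
  MOV R5, 60  → R5 = 60
  MOV R3, 64  → R3 = 64
  MOV R4, R5  → R4 = 60
Final: R5 = 60

60


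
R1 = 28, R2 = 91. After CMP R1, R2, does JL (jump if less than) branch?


Trace:
  R1 = 28, R2 = 91
  CMP R1, R2  → compares 28 vs 91
  JL checks: is 28 less than 91?
  28 < 91, so condition is true
Branch taken: Yes

Yes


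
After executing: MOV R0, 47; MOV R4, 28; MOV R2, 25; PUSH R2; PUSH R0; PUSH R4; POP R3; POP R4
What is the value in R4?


Stack trace (top is rightmost):
  MOV R0, 47  → R0 = 47
  MOV R4, 28  → R4 = 28
  MOV R2, 25  → R2 = 25
  PUSH R2  → stack: [25]
  PUSH R0  → stack: [25, 47]
  PUSH R4  → stack: [25, 47, 28]
  POP R3  → R3 = 28, stack: [25, 47]
  POP R4  → R4 = 47, stack: [25]
Final: R4 = 47

47


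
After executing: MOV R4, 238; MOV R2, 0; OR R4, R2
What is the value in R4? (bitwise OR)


Register state trace:
  MOV R4, 238  → R4 = 238 (0b11101110)
  MOV R2, 0  → R2 = 0 (0b00000000)
  OR R4, R2   → R4 = 238 OR 0 = 238 (0b11101110)
Final: R4 = 238

238


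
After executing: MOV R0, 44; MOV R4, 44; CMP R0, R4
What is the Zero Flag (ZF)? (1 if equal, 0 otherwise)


Register state trace:
  MOV R0, 44  → R0 = 44
  MOV R4, 44  → R4 = 44
  CMP R0, R4  → computes 44 - 44 = 0
  Result is zero, so values are equal
ZF = 1

1


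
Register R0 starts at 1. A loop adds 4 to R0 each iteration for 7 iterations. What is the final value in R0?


Starting value: R0 = 1
  Iter 1: R0 = 1 + 4 = 5
  Iter 2: R0 = 5 + 4 = 9
  Iter 3: R0 = 9 + 4 = 13
  Iter 4: R0 = 13 + 4 = 17
  Iter 5: R0 = 17 + 4 = 21
  Iter 6: R0 = 21 + 4 = 25
  Iter 7: R0 = 25 + 4 = 29
Final: R0 = 29

29


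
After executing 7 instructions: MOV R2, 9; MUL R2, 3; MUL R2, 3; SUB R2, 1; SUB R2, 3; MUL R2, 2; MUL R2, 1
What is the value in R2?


Register state trace:
  MOV R2, 9  → R2 = 9
  MUL R2, 3  → R2 = 9 * 3 = 27
  MUL R2, 3  → R2 = 27 * 3 = 81
  SUB R2, 1  → R2 = 81 - 1 = 80
  SUB R2, 3  → R2 = 80 - 3 = 77
  MUL R2, 2  → R2 = 77 * 2 = 154
  MUL R2, 1  → R2 = 154 * 1 = 154
Final: R2 = 154

154


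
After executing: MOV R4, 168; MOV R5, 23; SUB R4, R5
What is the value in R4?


Register state trace:
  MOV R4, 168  → R4 = 168
  MOV R5, 23  → R5 = 23
  SUB R4, R5  → R4 = 168 - 23 = 145
Final: R4 = 145

145


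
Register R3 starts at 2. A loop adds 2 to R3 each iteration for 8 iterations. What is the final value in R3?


Starting value: R3 = 2
  Iter 1: R3 = 2 + 2 = 4
  Iter 2: R3 = 4 + 2 = 6
  Iter 3: R3 = 6 + 2 = 8
  Iter 4: R3 = 8 + 2 = 10
  Iter 5: R3 = 10 + 2 = 12
  Iter 6: R3 = 12 + 2 = 14
  Iter 7: R3 = 14 + 2 = 16
  Iter 8: R3 = 16 + 2 = 18
Final: R3 = 18

18


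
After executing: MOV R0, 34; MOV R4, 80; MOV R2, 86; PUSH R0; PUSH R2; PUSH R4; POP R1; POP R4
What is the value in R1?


Stack trace (top is rightmost):
  MOV R0, 34  → R0 = 34
  MOV R4, 80  → R4 = 80
  MOV R2, 86  → R2 = 86
  PUSH R0  → stack: [34]
  PUSH R2  → stack: [34, 86]
  PUSH R4  → stack: [34, 86, 80]
  POP R1  → R1 = 80, stack: [34, 86]
  POP R4  → R4 = 86, stack: [34]
Final: R1 = 80

80


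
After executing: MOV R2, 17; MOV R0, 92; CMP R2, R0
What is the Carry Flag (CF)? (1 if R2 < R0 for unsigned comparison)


Register state trace:
  MOV R2, 17  → R2 = 17
  MOV R0, 92  → R0 = 92
  CMP R2, R0  → unsigned 17 - 92: borrow occurs
  17 < 92, so CF = 1
CF = 1

1


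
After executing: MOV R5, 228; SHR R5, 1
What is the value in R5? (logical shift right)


Register state trace:
  MOV R5, 228  → R5 = 228
  SHR R5, 1  → R5 = 228 >> 1 = 228 // 2^1 = 114
Final: R5 = 114

114


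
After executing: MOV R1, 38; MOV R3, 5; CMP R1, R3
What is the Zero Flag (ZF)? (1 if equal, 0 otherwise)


Register state trace:
  MOV R1, 38  → R1 = 38
  MOV R3, 5  → R3 = 5
  CMP R1, R3  → computes 38 - 5 = 33
  Result is nonzero, so values are not equal
ZF = 0

0


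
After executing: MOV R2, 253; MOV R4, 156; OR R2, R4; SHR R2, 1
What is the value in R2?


Register state trace:
  MOV R2, 253  → R2 = 253 (0b11111101)
  MOV R4, 156  → R4 = 156 (0b10011100)
  OR R2, R4  → R2 = 253 OR 156 = 253 (0b11111101)
  SHR R2, 1  → R2 = 253 >> 1 = 126
Final: R2 = 126

126


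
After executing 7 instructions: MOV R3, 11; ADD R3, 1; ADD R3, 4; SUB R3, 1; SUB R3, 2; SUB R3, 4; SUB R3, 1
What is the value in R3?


Register state trace:
  MOV R3, 11  → R3 = 11
  ADD R3, 1  → R3 = 11 + 1 = 12
  ADD R3, 4  → R3 = 12 + 4 = 16
  SUB R3, 1  → R3 = 16 - 1 = 15
  SUB R3, 2  → R3 = 15 - 2 = 13
  SUB R3, 4  → R3 = 13 - 4 = 9
  SUB R3, 1  → R3 = 9 - 1 = 8
Final: R3 = 8

8


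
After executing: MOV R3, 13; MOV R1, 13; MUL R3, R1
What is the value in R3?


Register state trace:
  MOV R3, 13  → R3 = 13
  MOV R1, 13  → R1 = 13
  MUL R3, R1  → R3 = 13 * 13 = 169
Final: R3 = 169

169


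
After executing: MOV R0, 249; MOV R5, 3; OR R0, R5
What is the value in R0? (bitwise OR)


Register state trace:
  MOV R0, 249  → R0 = 249 (0b11111001)
  MOV R5, 3  → R5 = 3 (0b00000011)
  OR R0, R5   → R0 = 249 OR 3 = 251 (0b11111011)
Final: R0 = 251

251


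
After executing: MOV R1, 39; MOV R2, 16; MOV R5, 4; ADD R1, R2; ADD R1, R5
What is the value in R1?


Register state trace:
  MOV R1, 39  → R1 = 39
  MOV R2, 16  → R2 = 16
  MOV R5, 4  → R5 = 4
  ADD R1, R2  → R1 = 39 + 16 = 55
  ADD R1, R5  → R1 = 55 + 4 = 59
Final: R1 = 59

59


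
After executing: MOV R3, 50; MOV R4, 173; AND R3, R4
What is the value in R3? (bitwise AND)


Register state trace:
  MOV R3, 50  → R3 = 50 (0b00110010)
  MOV R4, 173  → R4 = 173 (0b10101101)
  AND R3, R4  → R3 = 50 AND 173 = 32 (0b00100000)
Final: R3 = 32

32


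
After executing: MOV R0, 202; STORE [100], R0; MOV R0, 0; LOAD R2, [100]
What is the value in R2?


Register and memory trace:
  MOV R0, 202  → R0 = 202
  STORE [100], R0  → mem[100] = 202
  MOV R0, 0  → R0 = 0
  LOAD R2, [100]  → R2 = mem[100] = 202
Final: R2 = 202

202


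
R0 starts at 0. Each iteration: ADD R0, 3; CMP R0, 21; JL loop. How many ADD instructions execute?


Loop trace (R0 starts at 0, target 21, step 3):
  ADD #1: R0 = 0 + 3 = 3  → 3 < 21, loop
  ADD #2: R0 = 3 + 3 = 6  → 6 < 21, loop
  ADD #3: R0 = 6 + 3 = 9  → 9 < 21, loop
  ADD #4: R0 = 9 + 3 = 12  → 12 < 21, loop
  ADD #5: R0 = 12 + 3 = 15  → 15 < 21, loop
  ADD #6: R0 = 15 + 3 = 18  → 18 < 21, loop
  ADD #7: R0 = 18 + 3 = 21  → 21 >= 21, exit
Total ADD instructions: 7

7


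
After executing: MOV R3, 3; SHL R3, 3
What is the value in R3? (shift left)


Register state trace:
  MOV R3, 3  → R3 = 3
  SHL R3, 3  → R3 = 3 << 3 = 3 * 2^3 = 24
Final: R3 = 24

24


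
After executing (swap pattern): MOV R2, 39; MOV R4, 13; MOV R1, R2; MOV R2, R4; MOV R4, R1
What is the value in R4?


Register state trace (swap pattern):
  MOV R2, 39  → R2 = 39
  MOV R4, 13  → R4 = 13
  MOV R1, R2  → R1 = 39  (save R2)
  MOV R2, R4  → R2 = 13  (R2 gets R4's value)
  MOV R4, R1  → R4 = 39  (R4 gets saved value)
Final: R4 = 39

39


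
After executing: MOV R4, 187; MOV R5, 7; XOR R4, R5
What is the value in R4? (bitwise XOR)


Register state trace:
  MOV R4, 187  → R4 = 187 (0b10111011)
  MOV R5, 7  → R5 = 7 (0b00000111)
  XOR R4, R5  → R4 = 187 XOR 7 = 188 (0b10111100)
Final: R4 = 188

188


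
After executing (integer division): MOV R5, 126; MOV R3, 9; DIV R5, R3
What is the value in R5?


Register state trace:
  MOV R5, 126  → R5 = 126
  MOV R3, 9  → R3 = 9
  DIV R5, R3  → R5 = 126 // 9 = 14
Final: R5 = 14

14


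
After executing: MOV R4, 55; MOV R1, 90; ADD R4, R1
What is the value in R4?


Register state trace:
  MOV R4, 55  → R4 = 55
  MOV R1, 90  → R1 = 90
  ADD R4, R1  → R4 = 55 + 90 = 145
Final: R4 = 145

145


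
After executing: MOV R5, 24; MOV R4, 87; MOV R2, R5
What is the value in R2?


Register state trace:
  MOV R5, 24  → R5 = 24
  MOV R4, 87  → R4 = 87
  MOV R2, R5  → R2 = 24
Final: R2 = 24

24


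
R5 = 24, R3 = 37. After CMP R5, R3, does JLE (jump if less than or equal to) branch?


Trace:
  R5 = 24, R3 = 37
  CMP R5, R3  → compares 24 vs 37
  JLE checks: is 24 less than or equal to 37?
  24 < 37, so condition is true
Branch taken: Yes

Yes


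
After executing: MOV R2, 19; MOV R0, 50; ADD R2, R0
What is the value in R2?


Register state trace:
  MOV R2, 19  → R2 = 19
  MOV R0, 50  → R0 = 50
  ADD R2, R0  → R2 = 19 + 50 = 69
Final: R2 = 69

69


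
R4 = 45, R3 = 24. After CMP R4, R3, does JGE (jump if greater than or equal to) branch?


Trace:
  R4 = 45, R3 = 24
  CMP R4, R3  → compares 45 vs 24
  JGE checks: is 45 greater than or equal to 24?
  45 > 24, so condition is true
Branch taken: Yes

Yes


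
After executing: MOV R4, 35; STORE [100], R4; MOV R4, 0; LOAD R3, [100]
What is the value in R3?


Register and memory trace:
  MOV R4, 35  → R4 = 35
  STORE [100], R4  → mem[100] = 35
  MOV R4, 0  → R4 = 0
  LOAD R3, [100]  → R3 = mem[100] = 35
Final: R3 = 35

35


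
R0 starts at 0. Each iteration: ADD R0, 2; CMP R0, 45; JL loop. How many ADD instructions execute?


Loop trace (R0 starts at 0, target 45, step 2):
  ADD #1: R0 = 0 + 2 = 2  → 2 < 45, loop
  ADD #2: R0 = 2 + 2 = 4  → 4 < 45, loop
  ADD #3: R0 = 4 + 2 = 6  → 6 < 45, loop
  ADD #4: R0 = 6 + 2 = 8  → 8 < 45, loop
  ADD #5: R0 = 8 + 2 = 10  → 10 < 45, loop
  ADD #6: R0 = 10 + 2 = 12  → 12 < 45, loop
  ADD #7: R0 = 12 + 2 = 14  → 14 < 45, loop
  ADD #8: R0 = 14 + 2 = 16  → 16 < 45, loop
  ADD #9: R0 = 16 + 2 = 18  → 18 < 45, loop
  ADD #10: R0 = 18 + 2 = 20  → 20 < 45, loop
  ADD #11: R0 = 20 + 2 = 22  → 22 < 45, loop
  ADD #12: R0 = 22 + 2 = 24  → 24 < 45, loop
  ADD #13: R0 = 24 + 2 = 26  → 26 < 45, loop
  ADD #14: R0 = 26 + 2 = 28  → 28 < 45, loop
  ADD #15: R0 = 28 + 2 = 30  → 30 < 45, loop
  ADD #16: R0 = 30 + 2 = 32  → 32 < 45, loop
  ADD #17: R0 = 32 + 2 = 34  → 34 < 45, loop
  ADD #18: R0 = 34 + 2 = 36  → 36 < 45, loop
  ADD #19: R0 = 36 + 2 = 38  → 38 < 45, loop
  ADD #20: R0 = 38 + 2 = 40  → 40 < 45, loop
  ADD #21: R0 = 40 + 2 = 42  → 42 < 45, loop
  ADD #22: R0 = 42 + 2 = 44  → 44 < 45, loop
  ADD #23: R0 = 44 + 2 = 46  → 46 >= 45, exit
Total ADD instructions: 23

23


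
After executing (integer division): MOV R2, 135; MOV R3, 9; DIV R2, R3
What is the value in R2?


Register state trace:
  MOV R2, 135  → R2 = 135
  MOV R3, 9  → R3 = 9
  DIV R2, R3  → R2 = 135 // 9 = 15
Final: R2 = 15

15


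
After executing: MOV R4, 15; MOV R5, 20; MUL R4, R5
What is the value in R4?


Register state trace:
  MOV R4, 15  → R4 = 15
  MOV R5, 20  → R5 = 20
  MUL R4, R5  → R4 = 15 * 20 = 300
Final: R4 = 300

300


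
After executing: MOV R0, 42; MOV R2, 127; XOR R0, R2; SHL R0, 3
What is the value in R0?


Register state trace:
  MOV R0, 42  → R0 = 42 (0b00101010)
  MOV R2, 127  → R2 = 127 (0b01111111)
  XOR R0, R2  → R0 = 42 XOR 127 = 85 (0b01010101)
  SHL R0, 3  → R0 = 85 << 3 = 680
Final: R0 = 680

680


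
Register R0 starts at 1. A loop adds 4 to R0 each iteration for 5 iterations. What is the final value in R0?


Starting value: R0 = 1
  Iter 1: R0 = 1 + 4 = 5
  Iter 2: R0 = 5 + 4 = 9
  Iter 3: R0 = 9 + 4 = 13
  Iter 4: R0 = 13 + 4 = 17
  Iter 5: R0 = 17 + 4 = 21
Final: R0 = 21

21


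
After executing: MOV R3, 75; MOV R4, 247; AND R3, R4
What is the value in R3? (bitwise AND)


Register state trace:
  MOV R3, 75  → R3 = 75 (0b01001011)
  MOV R4, 247  → R4 = 247 (0b11110111)
  AND R3, R4  → R3 = 75 AND 247 = 67 (0b01000011)
Final: R3 = 67

67


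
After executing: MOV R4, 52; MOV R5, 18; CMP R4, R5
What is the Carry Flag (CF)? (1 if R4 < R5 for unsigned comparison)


Register state trace:
  MOV R4, 52  → R4 = 52
  MOV R5, 18  → R5 = 18
  CMP R4, R5  → unsigned 52 - 18: no borrow
  52 >= 18, so CF = 0
CF = 0

0


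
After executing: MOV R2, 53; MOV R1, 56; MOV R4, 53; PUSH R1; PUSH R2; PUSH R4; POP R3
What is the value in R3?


Stack trace (top is rightmost):
  MOV R2, 53  → R2 = 53
  MOV R1, 56  → R1 = 56
  MOV R4, 53  → R4 = 53
  PUSH R1  → stack: [56]
  PUSH R2  → stack: [56, 53]
  PUSH R4  → stack: [56, 53, 53]
  POP R3  → R3 = 53, stack: [56, 53]
Final: R3 = 53

53


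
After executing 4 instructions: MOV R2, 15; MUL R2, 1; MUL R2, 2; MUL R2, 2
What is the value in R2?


Register state trace:
  MOV R2, 15  → R2 = 15
  MUL R2, 1  → R2 = 15 * 1 = 15
  MUL R2, 2  → R2 = 15 * 2 = 30
  MUL R2, 2  → R2 = 30 * 2 = 60
Final: R2 = 60

60


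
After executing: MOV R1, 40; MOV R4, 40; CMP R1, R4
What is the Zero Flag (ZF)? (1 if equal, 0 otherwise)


Register state trace:
  MOV R1, 40  → R1 = 40
  MOV R4, 40  → R4 = 40
  CMP R1, R4  → computes 40 - 40 = 0
  Result is zero, so values are equal
ZF = 1

1


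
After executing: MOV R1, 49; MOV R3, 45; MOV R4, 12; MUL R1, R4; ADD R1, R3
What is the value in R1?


Register state trace:
  MOV R1, 49  → R1 = 49
  MOV R3, 45  → R3 = 45
  MOV R4, 12  → R4 = 12
  MUL R1, R4  → R1 = 49 * 12 = 588
  ADD R1, R3  → R1 = 588 + 45 = 633
Final: R1 = 633

633


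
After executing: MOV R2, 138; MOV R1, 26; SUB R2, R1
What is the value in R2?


Register state trace:
  MOV R2, 138  → R2 = 138
  MOV R1, 26  → R1 = 26
  SUB R2, R1  → R2 = 138 - 26 = 112
Final: R2 = 112

112


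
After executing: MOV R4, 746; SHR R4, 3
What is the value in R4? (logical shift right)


Register state trace:
  MOV R4, 746  → R4 = 746
  SHR R4, 3  → R4 = 746 >> 3 = 746 // 2^3 = 93
Final: R4 = 93

93


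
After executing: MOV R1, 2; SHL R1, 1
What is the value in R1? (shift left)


Register state trace:
  MOV R1, 2  → R1 = 2
  SHL R1, 1  → R1 = 2 << 1 = 2 * 2^1 = 4
Final: R1 = 4

4


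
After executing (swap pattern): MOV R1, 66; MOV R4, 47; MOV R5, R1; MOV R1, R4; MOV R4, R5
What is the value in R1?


Register state trace (swap pattern):
  MOV R1, 66  → R1 = 66
  MOV R4, 47  → R4 = 47
  MOV R5, R1  → R5 = 66  (save R1)
  MOV R1, R4  → R1 = 47  (R1 gets R4's value)
  MOV R4, R5  → R4 = 66  (R4 gets saved value)
Final: R1 = 47

47
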